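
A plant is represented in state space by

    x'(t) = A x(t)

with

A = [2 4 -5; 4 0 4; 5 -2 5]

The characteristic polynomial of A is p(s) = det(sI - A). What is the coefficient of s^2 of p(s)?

Expand det(sI - A) for the 3×3 matrix.
p(s) = s^3 - 7s^2 + 27s - 56.
(Check: constant term = det(-A) = (-1)^3 det A = -56; coefficient of s^2 = -tr A = -7.)
The coefficient of s^2 is -7.

-7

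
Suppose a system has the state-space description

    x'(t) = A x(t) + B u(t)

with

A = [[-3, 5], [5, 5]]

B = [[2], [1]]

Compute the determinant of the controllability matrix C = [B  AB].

AB = [[-1], [15]]
Controllability matrix C = [B  AB] = [[2, -1], [1, 15]]
det(C) = 2·15 - (-1)·1 = 30 - (-1) = 31
Since det(C) ≠ 0, rank(C) = 2 and the system is completely controllable.

31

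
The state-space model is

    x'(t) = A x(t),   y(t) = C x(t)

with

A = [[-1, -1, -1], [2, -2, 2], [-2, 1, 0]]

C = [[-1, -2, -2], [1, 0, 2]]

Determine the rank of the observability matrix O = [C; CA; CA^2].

CA = [[1, 3, -3], [-5, 1, -1]]
CA^2 = [[11, -10, 5], [9, 2, 7]]
Observability matrix O = [C; CA; CA^2] = [[-1, -2, -2], [1, 0, 2], [1, 3, -3], [-5, 1, -1], [11, -10, 5], [9, 2, 7]]
Take the 3×3 submatrix of O formed by rows 1, 2, 3: [[-1, -2, -2], [1, 0, 2], [1, 3, -3]]. Its determinant is (-1)·(0·(-3) - 2·3) - (-2)·(1·(-3) - 2·1) + (-2)·(1·3 - 0·1) = (-1)·(-6) - (-2)·(-5) + (-2)·3 = -10 ≠ 0.
So rank(O) ≥ 3; since O has 3 columns, rank(O) = 3.
rank(O) = 3 = n, so the pair (A, C) is completely observable.

3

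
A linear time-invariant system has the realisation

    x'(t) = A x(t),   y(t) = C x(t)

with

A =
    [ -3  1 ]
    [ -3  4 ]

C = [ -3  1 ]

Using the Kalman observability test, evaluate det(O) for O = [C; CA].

-9

CA = [[6, 1]]
Observability matrix O = [C; CA] = [[-3, 1], [6, 1]]
det(O) = (-3)·1 - 1·6 = -3 - 6 = -9
Since det(O) ≠ 0, rank(O) = 2 and the system is completely observable.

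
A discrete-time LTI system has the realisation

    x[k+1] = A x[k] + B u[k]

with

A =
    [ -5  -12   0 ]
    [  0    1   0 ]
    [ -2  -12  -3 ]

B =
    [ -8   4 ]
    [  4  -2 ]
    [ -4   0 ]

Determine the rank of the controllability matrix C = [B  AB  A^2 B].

2

AB = [[-8, 4], [4, -2], [-20, 16]]
A^2B = [[-8, 4], [4, -2], [28, -32]]
Controllability matrix C = [B  AB  A^2B] = [[-8, 4, -8, 4, -8, 4], [4, -2, 4, -2, 4, -2], [-4, 0, -20, 16, 28, -32]]
The rows r1, r2, r3 of C are linearly dependent: r1 + 2·r2 = 0 (check each entry), so rank(C) ≤ 2.
The 2×2 minor from rows 1, 3, columns 1, 2 is (-8)·0 - 4·(-4) = 0 - (-16) = 16 ≠ 0, so rank(C) = 2.
rank(C) = 2 < n = 3, so the pair (A, B) is not completely controllable.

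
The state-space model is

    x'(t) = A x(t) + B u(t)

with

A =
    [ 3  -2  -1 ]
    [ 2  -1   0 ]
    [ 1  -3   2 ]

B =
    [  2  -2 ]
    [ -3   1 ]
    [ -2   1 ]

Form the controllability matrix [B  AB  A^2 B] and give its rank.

AB = [[14, -9], [7, -5], [7, -3]]
A^2B = [[21, -14], [21, -13], [7, 0]]
Controllability matrix C = [B  AB  A^2B] = [[2, -2, 14, -9, 21, -14], [-3, 1, 7, -5, 21, -13], [-2, 1, 7, -3, 7, 0]]
Take the 3×3 submatrix of C formed by columns 1, 2, 3: [[2, -2, 14], [-3, 1, 7], [-2, 1, 7]]. Its determinant is 2·(1·7 - 7·1) - (-2)·((-3)·7 - 7·(-2)) + 14·((-3)·1 - 1·(-2)) = 2·0 - (-2)·(-7) + 14·(-1) = -28 ≠ 0.
So rank(C) ≥ 3; since C has 3 rows, rank(C) = 3.
rank(C) = 3 = n, so the pair (A, B) is completely controllable.

3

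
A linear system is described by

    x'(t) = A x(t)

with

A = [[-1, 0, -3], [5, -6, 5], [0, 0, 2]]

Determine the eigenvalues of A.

-6, -1, 2

det(sI - A) = s^3 - (tr A)s^2 + (M11 + M22 + M33)s - det A, where Mii is the 2×2 principal minor of A obtained by deleting row i and column i.
tr A = (-1) + (-6) + 2 = -5; M11 = (-6)·2 - 5·0 = -12 - 0 = -12; M22 = (-1)·2 - (-3)·0 = -2 - 0 = -2; M33 = (-1)·(-6) - 0·5 = 6 - 0 = 6; sum of minors = -8.
det A = (-1)·((-6)·2 - 5·0) - 0·(5·2 - 5·0) + (-3)·(5·0 - (-6)·0) = (-1)·(-12) - 0·10 + (-3)·0 = 12.
So p(s) = det(sI - A) = s^3 + 5s^2 - 8s - 12.
Rational-root test: any integer root divides -12. Testing small divisors, s = -1 works: p(-1) = -1 + 5 + 8 + (-12) = 0, so (s + 1) is a factor.
Dividing, p(s) = (s + 1)(s^2 + 4s - 12).
Factor s^2 + 4s - 12: two numbers with sum -4 and product -12 are 2 and -6, so s^2 + 4s - 12 = (s - 2)(s + 6).
Hence p(s) = (s - 2) (s + 1) (s + 6), with roots -6, -1, 2.
At least one eigenvalue has non-negative real part, so the system is not asymptotically stable.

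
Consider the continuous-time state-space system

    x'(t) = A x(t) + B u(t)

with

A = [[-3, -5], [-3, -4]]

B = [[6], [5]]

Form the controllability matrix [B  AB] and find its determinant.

AB = [[-43], [-38]]
Controllability matrix C = [B  AB] = [[6, -43], [5, -38]]
det(C) = 6·(-38) - (-43)·5 = -228 - (-215) = -13
Since det(C) ≠ 0, rank(C) = 2 and the system is completely controllable.

-13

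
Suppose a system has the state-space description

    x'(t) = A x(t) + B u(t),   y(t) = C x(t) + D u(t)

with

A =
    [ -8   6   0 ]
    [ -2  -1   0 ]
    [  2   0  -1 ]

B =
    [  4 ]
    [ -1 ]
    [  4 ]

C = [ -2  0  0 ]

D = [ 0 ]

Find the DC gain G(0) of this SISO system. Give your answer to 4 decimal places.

G(0) = C(-A)^{-1}B + D = -C A^{-1} B + D.
det A = -20, so A^{-1} = (1/-20)·adj(A) = [[-1/20, -3/10, 0], [1/10, -2/5, 0], [-1/10, -3/5, -1]]
A^{-1} B = [1/10, 4/5, -19/5]^T
C A^{-1} B = -1/5
G(0) = D - C A^{-1} B = 0 - (-1/5) = 1/5 ≈ 0.2000

0.2000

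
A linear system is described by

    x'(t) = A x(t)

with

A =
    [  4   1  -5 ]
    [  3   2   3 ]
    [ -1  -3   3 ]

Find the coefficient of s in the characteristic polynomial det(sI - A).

Expand det(sI - A) for the 3×3 matrix.
p(s) = s^3 - 9s^2 + 27s - 83.
(Check: constant term = det(-A) = (-1)^3 det A = -83; coefficient of s^2 = -tr A = -9.)
The coefficient of s is 27.

27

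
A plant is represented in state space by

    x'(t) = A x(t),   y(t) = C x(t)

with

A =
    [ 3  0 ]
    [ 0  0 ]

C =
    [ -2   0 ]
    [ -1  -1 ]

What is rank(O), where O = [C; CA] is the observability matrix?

CA = [[-6, 0], [-3, 0]]
Observability matrix O = [C; CA] = [[-2, 0], [-1, -1], [-6, 0], [-3, 0]]
Take the 2×2 submatrix of O formed by rows 1, 2: [[-2, 0], [-1, -1]]. Its determinant is (-2)·(-1) - 0·(-1) = 2 - 0 = 2 ≠ 0.
So rank(O) ≥ 2; since O has 2 columns, rank(O) = 2.
rank(O) = 2 = n, so the pair (A, C) is completely observable.

2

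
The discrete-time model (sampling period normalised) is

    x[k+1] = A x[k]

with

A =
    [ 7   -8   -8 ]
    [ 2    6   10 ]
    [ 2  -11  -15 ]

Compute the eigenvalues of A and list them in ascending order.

-4, -1, 3

det(zI - A) = z^3 - (tr A)z^2 + (M11 + M22 + M33)z - det A, where Mii is the 2×2 principal minor of A obtained by deleting row i and column i.
tr A = 7 + 6 + (-15) = -2; M11 = 6·(-15) - 10·(-11) = -90 - (-110) = 20; M22 = 7·(-15) - (-8)·2 = -105 - (-16) = -89; M33 = 7·6 - (-8)·2 = 42 - (-16) = 58; sum of minors = -11.
det A = 7·(6·(-15) - 10·(-11)) - (-8)·(2·(-15) - 10·2) + (-8)·(2·(-11) - 6·2) = 7·20 - (-8)·(-50) + (-8)·(-34) = 12.
So p(z) = det(zI - A) = z^3 + 2z^2 - 11z - 12.
Rational-root test: any integer root divides -12. Testing small divisors, z = -1 works: p(-1) = -1 + 2 + 11 + (-12) = 0, so (z + 1) is a factor.
Dividing, p(z) = (z + 1)(z^2 + z - 12).
Factor z^2 + z - 12: two numbers with sum -1 and product -12 are 3 and -4, so z^2 + z - 12 = (z - 3)(z + 4).
Hence p(z) = (z - 3) (z + 1) (z + 4), with roots -4, -1, 3.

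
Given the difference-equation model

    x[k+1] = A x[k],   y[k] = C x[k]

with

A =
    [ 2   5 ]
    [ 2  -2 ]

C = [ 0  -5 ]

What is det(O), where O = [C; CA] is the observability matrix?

-50

CA = [[-10, 10]]
Observability matrix O = [C; CA] = [[0, -5], [-10, 10]]
det(O) = 0·10 - (-5)·(-10) = 0 - 50 = -50
Since det(O) ≠ 0, rank(O) = 2 and the system is completely observable.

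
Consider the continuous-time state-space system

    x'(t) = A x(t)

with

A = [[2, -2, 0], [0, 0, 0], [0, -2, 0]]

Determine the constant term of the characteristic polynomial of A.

0

Expand det(sI - A) for the 3×3 matrix.
p(s) = s^3 - 2s^2.
(Check: constant term = det(-A) = (-1)^3 det A = 0; coefficient of s^2 = -tr A = -2.)
The constant term is 0.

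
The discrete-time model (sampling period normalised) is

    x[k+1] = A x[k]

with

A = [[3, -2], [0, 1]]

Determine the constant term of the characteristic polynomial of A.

For a 2×2 matrix, det(zI - A) = z^2 - (tr A)z + det A.
tr A = 4, det A = 3.
So p(z) = z^2 - 4z + 3.
The constant term is 3.

3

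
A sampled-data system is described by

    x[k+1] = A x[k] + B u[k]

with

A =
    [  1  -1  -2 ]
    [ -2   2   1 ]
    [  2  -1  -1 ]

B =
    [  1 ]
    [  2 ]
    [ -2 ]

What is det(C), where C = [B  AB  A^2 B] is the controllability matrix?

4

AB = [[3], [0], [2]]
A^2B = [[-1], [-4], [4]]
Controllability matrix C = [B  AB  A^2B] = [[1, 3, -1], [2, 0, -4], [-2, 2, 4]]
Expanding along the first row, det(C) = 1·(0·4 - (-4)·2) - 3·(2·4 - (-4)·(-2)) + (-1)·(2·2 - 0·(-2)) = 1·8 - 3·0 + (-1)·4 = 4
Since det(C) ≠ 0, rank(C) = 3 and the system is completely controllable.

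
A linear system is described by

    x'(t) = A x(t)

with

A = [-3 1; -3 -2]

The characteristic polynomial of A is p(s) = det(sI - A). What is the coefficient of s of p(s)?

5

For a 2×2 matrix, det(sI - A) = s^2 - (tr A)s + det A.
tr A = -5, det A = 9.
So p(s) = s^2 + 5s + 9.
The coefficient of s is 5.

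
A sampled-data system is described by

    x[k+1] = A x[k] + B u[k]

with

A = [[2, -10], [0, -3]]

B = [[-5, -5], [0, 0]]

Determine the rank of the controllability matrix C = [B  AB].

1

AB = [[-10, -10], [0, 0]]
Controllability matrix C = [B  AB] = [[-5, -5, -10, -10], [0, 0, 0, 0]]
Every column of C is a scalar multiple of column 1 = [-5, 0] (multipliers 1, 1, 2, 2), so the columns span a one-dimensional space.
C ≠ 0, hence rank(C) = 1.
rank(C) = 1 < n = 2, so the pair (A, B) is not completely controllable.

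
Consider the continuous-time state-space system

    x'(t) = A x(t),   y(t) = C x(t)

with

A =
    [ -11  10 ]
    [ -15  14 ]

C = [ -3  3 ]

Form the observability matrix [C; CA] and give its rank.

CA = [[-12, 12]]
Observability matrix O = [C; CA] = [[-3, 3], [-12, 12]]
Every row of O is a scalar multiple of row 1 = [-3, 3] (multipliers 1, 4), so the rows span a one-dimensional space.
O ≠ 0, hence rank(O) = 1.
rank(O) = 1 < n = 2, so the pair (A, C) is not completely observable.

1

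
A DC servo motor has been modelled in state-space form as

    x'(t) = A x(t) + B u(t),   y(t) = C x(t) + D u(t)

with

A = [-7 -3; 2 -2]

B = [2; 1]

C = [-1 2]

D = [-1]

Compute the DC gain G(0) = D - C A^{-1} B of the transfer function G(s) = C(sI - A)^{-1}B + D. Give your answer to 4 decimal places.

G(0) = C(-A)^{-1}B + D = -C A^{-1} B + D.
det A = 20, so A^{-1} = (1/20)·adj(A) = [[-1/10, 3/20], [-1/10, -7/20]]
A^{-1} B = [-1/20, -11/20]^T
C A^{-1} B = -21/20
G(0) = D - C A^{-1} B = -1 - (-21/20) = 1/20 ≈ 0.0500

0.0500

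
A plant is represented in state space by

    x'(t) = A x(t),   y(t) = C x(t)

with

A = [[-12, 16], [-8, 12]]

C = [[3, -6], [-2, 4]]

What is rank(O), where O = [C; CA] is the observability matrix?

CA = [[12, -24], [-8, 16]]
Observability matrix O = [C; CA] = [[3, -6], [-2, 4], [12, -24], [-8, 16]]
Every row of O is a scalar multiple of row 1 = [3, -6] (multipliers 1, -2/3, 4, -8/3), so the rows span a one-dimensional space.
O ≠ 0, hence rank(O) = 1.
rank(O) = 1 < n = 2, so the pair (A, C) is not completely observable.

1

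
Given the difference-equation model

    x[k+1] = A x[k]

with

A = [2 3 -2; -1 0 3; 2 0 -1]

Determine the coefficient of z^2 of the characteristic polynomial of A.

Expand det(zI - A) for the 3×3 matrix.
p(z) = z^3 - z^2 + 5z - 15.
(Check: constant term = det(-A) = (-1)^3 det A = -15; coefficient of z^2 = -tr A = -1.)
The coefficient of z^2 is -1.

-1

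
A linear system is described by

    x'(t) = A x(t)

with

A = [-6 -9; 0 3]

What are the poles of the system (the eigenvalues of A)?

-6, 3

det(sI - A) = s^2 - (tr A)s + det A, with tr A = (-6) + 3 = -3 and det A = (-6)·3 - (-9)·0 = -18 - 0 = -18.
So p(s) = det(sI - A) = s^2 + 3s - 18.
Factor s^2 + 3s - 18: two numbers with sum -3 and product -18 are 3 and -6, so s^2 + 3s - 18 = (s - 3)(s + 6).
Hence p(s) = (s - 3) (s + 6), with roots -6, 3.
At least one eigenvalue has non-negative real part, so the system is not asymptotically stable.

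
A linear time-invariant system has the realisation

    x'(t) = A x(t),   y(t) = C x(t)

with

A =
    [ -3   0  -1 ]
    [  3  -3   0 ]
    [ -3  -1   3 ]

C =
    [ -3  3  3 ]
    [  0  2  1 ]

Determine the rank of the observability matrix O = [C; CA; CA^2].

CA = [[9, -12, 12], [3, -7, 3]]
CA^2 = [[-99, 24, 27], [-39, 18, 6]]
Observability matrix O = [C; CA; CA^2] = [[-3, 3, 3], [0, 2, 1], [9, -12, 12], [3, -7, 3], [-99, 24, 27], [-39, 18, 6]]
Take the 3×3 submatrix of O formed by rows 1, 2, 3: [[-3, 3, 3], [0, 2, 1], [9, -12, 12]]. Its determinant is (-3)·(2·12 - 1·(-12)) - 3·(0·12 - 1·9) + 3·(0·(-12) - 2·9) = (-3)·36 - 3·(-9) + 3·(-18) = -135 ≠ 0.
So rank(O) ≥ 3; since O has 3 columns, rank(O) = 3.
rank(O) = 3 = n, so the pair (A, C) is completely observable.

3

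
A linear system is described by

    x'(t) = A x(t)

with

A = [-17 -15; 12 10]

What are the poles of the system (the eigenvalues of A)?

det(sI - A) = s^2 - (tr A)s + det A, with tr A = (-17) + 10 = -7 and det A = (-17)·10 - (-15)·12 = -170 - (-180) = 10.
So p(s) = det(sI - A) = s^2 + 7s + 10.
Factor s^2 + 7s + 10: two numbers with sum -7 and product 10 are -2 and -5, so s^2 + 7s + 10 = (s + 2)(s + 5).
Hence p(s) = (s + 2) (s + 5), with roots -5, -2.
All eigenvalues have negative real part, so the system is asymptotically stable.

-5, -2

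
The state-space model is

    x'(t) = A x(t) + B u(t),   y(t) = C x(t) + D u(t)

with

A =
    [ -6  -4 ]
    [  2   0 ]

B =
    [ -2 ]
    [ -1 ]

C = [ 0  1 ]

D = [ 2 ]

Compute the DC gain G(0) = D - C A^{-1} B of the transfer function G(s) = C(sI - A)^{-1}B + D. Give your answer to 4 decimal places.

0.7500

G(0) = C(-A)^{-1}B + D = -C A^{-1} B + D.
det A = 8, so A^{-1} = (1/8)·adj(A) = [[0, 1/2], [-1/4, -3/4]]
A^{-1} B = [-1/2, 5/4]^T
C A^{-1} B = 5/4
G(0) = D - C A^{-1} B = 2 - (5/4) = 3/4 ≈ 0.7500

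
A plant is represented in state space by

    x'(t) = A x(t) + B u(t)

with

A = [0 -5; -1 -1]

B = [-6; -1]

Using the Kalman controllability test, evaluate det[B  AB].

AB = [[5], [7]]
Controllability matrix C = [B  AB] = [[-6, 5], [-1, 7]]
det(C) = (-6)·7 - 5·(-1) = -42 - (-5) = -37
Since det(C) ≠ 0, rank(C) = 2 and the system is completely controllable.

-37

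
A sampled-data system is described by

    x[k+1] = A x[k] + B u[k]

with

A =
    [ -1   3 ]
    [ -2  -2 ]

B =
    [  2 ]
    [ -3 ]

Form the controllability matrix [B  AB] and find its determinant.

-29

AB = [[-11], [2]]
Controllability matrix C = [B  AB] = [[2, -11], [-3, 2]]
det(C) = 2·2 - (-11)·(-3) = 4 - 33 = -29
Since det(C) ≠ 0, rank(C) = 2 and the system is completely controllable.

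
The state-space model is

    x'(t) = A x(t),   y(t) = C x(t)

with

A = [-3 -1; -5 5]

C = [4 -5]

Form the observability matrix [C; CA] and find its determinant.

-51

CA = [[13, -29]]
Observability matrix O = [C; CA] = [[4, -5], [13, -29]]
det(O) = 4·(-29) - (-5)·13 = -116 - (-65) = -51
Since det(O) ≠ 0, rank(O) = 2 and the system is completely observable.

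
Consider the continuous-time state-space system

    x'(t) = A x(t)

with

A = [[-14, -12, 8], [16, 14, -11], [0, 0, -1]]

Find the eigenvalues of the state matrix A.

det(sI - A) = s^3 - (tr A)s^2 + (M11 + M22 + M33)s - det A, where Mii is the 2×2 principal minor of A obtained by deleting row i and column i.
tr A = (-14) + 14 + (-1) = -1; M11 = 14·(-1) - (-11)·0 = -14 - 0 = -14; M22 = (-14)·(-1) - 8·0 = 14 - 0 = 14; M33 = (-14)·14 - (-12)·16 = -196 - (-192) = -4; sum of minors = -4.
det A = (-14)·(14·(-1) - (-11)·0) - (-12)·(16·(-1) - (-11)·0) + 8·(16·0 - 14·0) = (-14)·(-14) - (-12)·(-16) + 8·0 = 4.
So p(s) = det(sI - A) = s^3 + s^2 - 4s - 4.
Rational-root test: any integer root divides -4. Testing small divisors, s = -1 works: p(-1) = -1 + 1 + 4 + (-4) = 0, so (s + 1) is a factor.
Dividing, p(s) = (s + 1)(s^2 - 4).
Factor s^2 - 4: two numbers with sum 0 and product -4 are 2 and -2, so s^2 - 4 = (s - 2)(s + 2).
Hence p(s) = (s - 2) (s + 1) (s + 2), with roots -2, -1, 2.
At least one eigenvalue has non-negative real part, so the system is not asymptotically stable.

-2, -1, 2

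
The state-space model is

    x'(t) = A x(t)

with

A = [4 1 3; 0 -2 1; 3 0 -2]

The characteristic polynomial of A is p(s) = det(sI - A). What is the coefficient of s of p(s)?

-21

Expand det(sI - A) for the 3×3 matrix.
p(s) = s^3 - 21s - 37.
(Check: constant term = det(-A) = (-1)^3 det A = -37; coefficient of s^2 = -tr A = 0.)
The coefficient of s is -21.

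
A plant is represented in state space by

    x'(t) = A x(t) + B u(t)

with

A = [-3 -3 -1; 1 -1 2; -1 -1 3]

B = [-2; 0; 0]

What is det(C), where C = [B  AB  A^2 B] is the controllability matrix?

56

AB = [[6], [-2], [2]]
A^2B = [[-14], [12], [2]]
Controllability matrix C = [B  AB  A^2B] = [[-2, 6, -14], [0, -2, 12], [0, 2, 2]]
Expanding along the first row, det(C) = (-2)·((-2)·2 - 12·2) - 6·(0·2 - 12·0) + (-14)·(0·2 - (-2)·0) = (-2)·(-28) - 6·0 + (-14)·0 = 56
Since det(C) ≠ 0, rank(C) = 3 and the system is completely controllable.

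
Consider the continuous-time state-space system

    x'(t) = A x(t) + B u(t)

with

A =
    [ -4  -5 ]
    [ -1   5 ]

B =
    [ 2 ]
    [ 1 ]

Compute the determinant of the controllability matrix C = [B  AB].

AB = [[-13], [3]]
Controllability matrix C = [B  AB] = [[2, -13], [1, 3]]
det(C) = 2·3 - (-13)·1 = 6 - (-13) = 19
Since det(C) ≠ 0, rank(C) = 2 and the system is completely controllable.

19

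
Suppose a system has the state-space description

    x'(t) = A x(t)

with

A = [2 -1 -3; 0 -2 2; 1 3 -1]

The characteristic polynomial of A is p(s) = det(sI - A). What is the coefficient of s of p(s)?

Expand det(sI - A) for the 3×3 matrix.
p(s) = s^3 + s^2 - 7s + 16.
(Check: constant term = det(-A) = (-1)^3 det A = 16; coefficient of s^2 = -tr A = 1.)
The coefficient of s is -7.

-7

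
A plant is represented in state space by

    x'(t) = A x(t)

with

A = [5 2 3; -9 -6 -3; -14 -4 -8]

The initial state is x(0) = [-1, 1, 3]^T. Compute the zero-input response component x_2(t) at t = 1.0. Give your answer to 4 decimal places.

-0.2069

det(sI - A) = s^3 - (tr A)s^2 + (M11 + M22 + M33)s - det A, where Mii is the 2×2 principal minor of A obtained by deleting row i and column i.
tr A = 5 + (-6) + (-8) = -9; M11 = (-6)·(-8) - (-3)·(-4) = 48 - 12 = 36; M22 = 5·(-8) - 3·(-14) = -40 - (-42) = 2; M33 = 5·(-6) - 2·(-9) = -30 - (-18) = -12; sum of minors = 26.
det A = 5·((-6)·(-8) - (-3)·(-4)) - 2·((-9)·(-8) - (-3)·(-14)) + 3·((-9)·(-4) - (-6)·(-14)) = 5·36 - 2·30 + 3·(-48) = -24.
So p(s) = det(sI - A) = s^3 + 9s^2 + 26s + 24.
Rational-root test: any integer root divides 24. Testing small divisors, s = -2 works: p(-2) = -8 + 36 + (-52) + 24 = 0, so (s + 2) is a factor.
Dividing, p(s) = (s + 2)(s^2 + 7s + 12).
Factor s^2 + 7s + 12: two numbers with sum -7 and product 12 are -3 and -4, so s^2 + 7s + 12 = (s + 3)(s + 4).
Hence p(s) = (s + 2) (s + 3) (s + 4), with roots -4, -3, -2.
The eigenvalues -4, -3, -2 are distinct and real, so A is diagonalisable and x(t) = e^{At} x(0) = V diag(e^{λ_i t}) V^{-1} x(0), where the columns of V are the eigenvectors.
λ = -4: A - (-4)I = [[9, 2, 3], [-9, -2, -3], [-14, -4, -4]]. v must be orthogonal to every row; (row 1) × (row 3) = [4, -6, -8], so take v_1 = [-2, 3, 4]^T.
λ = -3: A - (-3)I = [[8, 2, 3], [-9, -3, -3], [-14, -4, -5]]. v must be orthogonal to every row; (row 1) × (row 2) = [3, -3, -6], so take v_2 = [-1, 1, 2]^T.
λ = -2: A - (-2)I = [[7, 2, 3], [-9, -4, -3], [-14, -4, -6]]. v must be orthogonal to every row; (row 1) × (row 2) = [6, -6, -10], so take v_3 = [3, -3, -5]^T.
V = [v_1 v_2 v_3] = [[-2, -1, 3], [3, 1, -3], [4, 2, -5]] has det V = 1, so V^{-1} = adj(V)/det V = [[1, 1, 0], [3, -2, 3], [2, 0, 1]].
Modal coordinates z(0) = V^{-1} x(0): 1·(-1) + 1·1 + 0·3 = 0; 3·(-1) + (-2)·1 + 3·3 = 4; 2·(-1) + 0·1 + 1·3 = 1; so z(0) = [0, 4, 1]^T.
x_2(t) = Σ_i (v_i)_2 · z_i(0) · e^{λ_i t} (row 2 of V times the modal terms).
x_2(1.0) = 3·0·e^{-4·1.0} + 1·4·e^{-3·1.0} + (-3)·1·e^{-2·1.0} = 0·0.018316 + 4·0.049787 + (-3)·0.135335 = -0.2069.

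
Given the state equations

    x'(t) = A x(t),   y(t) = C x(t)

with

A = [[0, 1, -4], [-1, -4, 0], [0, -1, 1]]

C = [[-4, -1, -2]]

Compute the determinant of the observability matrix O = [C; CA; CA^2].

CA = [[1, 2, 14]]
CA^2 = [[-2, -21, 10]]
Observability matrix O = [C; CA; CA^2] = [[-4, -1, -2], [1, 2, 14], [-2, -21, 10]]
Expanding along the first row, det(O) = (-4)·(2·10 - 14·(-21)) - (-1)·(1·10 - 14·(-2)) + (-2)·(1·(-21) - 2·(-2)) = (-4)·314 - (-1)·38 + (-2)·(-17) = -1184
Since det(O) ≠ 0, rank(O) = 3 and the system is completely observable.

-1184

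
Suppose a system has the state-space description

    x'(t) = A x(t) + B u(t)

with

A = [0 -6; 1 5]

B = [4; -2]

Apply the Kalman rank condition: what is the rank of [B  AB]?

AB = [[12], [-6]]
Controllability matrix C = [B  AB] = [[4, 12], [-2, -6]]
Every column of C is a scalar multiple of column 1 = [4, -2] (multipliers 1, 3), so the columns span a one-dimensional space.
C ≠ 0, hence rank(C) = 1.
rank(C) = 1 < n = 2, so the pair (A, B) is not completely controllable.

1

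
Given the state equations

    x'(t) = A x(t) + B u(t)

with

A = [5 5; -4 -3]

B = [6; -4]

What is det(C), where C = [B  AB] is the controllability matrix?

AB = [[10], [-12]]
Controllability matrix C = [B  AB] = [[6, 10], [-4, -12]]
det(C) = 6·(-12) - 10·(-4) = -72 - (-40) = -32
Since det(C) ≠ 0, rank(C) = 2 and the system is completely controllable.

-32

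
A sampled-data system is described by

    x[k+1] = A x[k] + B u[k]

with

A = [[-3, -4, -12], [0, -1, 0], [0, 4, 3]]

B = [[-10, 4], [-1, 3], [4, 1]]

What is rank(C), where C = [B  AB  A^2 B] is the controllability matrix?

2

AB = [[-14, -36], [1, -3], [8, 15]]
A^2B = [[-58, -60], [-1, 3], [28, 33]]
Controllability matrix C = [B  AB  A^2B] = [[-10, 4, -14, -36, -58, -60], [-1, 3, 1, -3, -1, 3], [4, 1, 8, 15, 28, 33]]
The rows r1, r2, r3 of C are linearly dependent: r1 - 2·r2 + 2·r3 = 0 (check each entry), so rank(C) ≤ 2.
The 2×2 minor from rows 1, 2, columns 1, 2 is (-10)·3 - 4·(-1) = -30 - (-4) = -26 ≠ 0, so rank(C) = 2.
rank(C) = 2 < n = 3, so the pair (A, B) is not completely controllable.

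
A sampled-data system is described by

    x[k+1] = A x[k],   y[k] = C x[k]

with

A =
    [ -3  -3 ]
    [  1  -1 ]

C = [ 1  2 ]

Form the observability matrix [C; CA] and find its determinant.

CA = [[-1, -5]]
Observability matrix O = [C; CA] = [[1, 2], [-1, -5]]
det(O) = 1·(-5) - 2·(-1) = -5 - (-2) = -3
Since det(O) ≠ 0, rank(O) = 2 and the system is completely observable.

-3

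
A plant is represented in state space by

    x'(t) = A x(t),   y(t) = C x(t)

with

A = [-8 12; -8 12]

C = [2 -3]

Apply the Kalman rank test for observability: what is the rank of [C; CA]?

CA = [[8, -12]]
Observability matrix O = [C; CA] = [[2, -3], [8, -12]]
Every row of O is a scalar multiple of row 1 = [2, -3] (multipliers 1, 4), so the rows span a one-dimensional space.
O ≠ 0, hence rank(O) = 1.
rank(O) = 1 < n = 2, so the pair (A, C) is not completely observable.

1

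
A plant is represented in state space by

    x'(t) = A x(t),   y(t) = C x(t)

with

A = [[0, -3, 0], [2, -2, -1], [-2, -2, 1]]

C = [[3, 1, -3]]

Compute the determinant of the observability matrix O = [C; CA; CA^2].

87

CA = [[8, -5, -4]]
CA^2 = [[-2, -6, 1]]
Observability matrix O = [C; CA; CA^2] = [[3, 1, -3], [8, -5, -4], [-2, -6, 1]]
Expanding along the first row, det(O) = 3·((-5)·1 - (-4)·(-6)) - 1·(8·1 - (-4)·(-2)) + (-3)·(8·(-6) - (-5)·(-2)) = 3·(-29) - 1·0 + (-3)·(-58) = 87
Since det(O) ≠ 0, rank(O) = 3 and the system is completely observable.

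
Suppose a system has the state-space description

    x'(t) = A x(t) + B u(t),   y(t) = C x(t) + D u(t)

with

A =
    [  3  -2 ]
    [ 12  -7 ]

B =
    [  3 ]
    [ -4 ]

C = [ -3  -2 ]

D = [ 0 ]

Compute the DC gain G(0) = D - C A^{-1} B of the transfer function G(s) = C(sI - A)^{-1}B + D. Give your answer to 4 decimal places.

-61.0000

G(0) = C(-A)^{-1}B + D = -C A^{-1} B + D.
det A = 3, so A^{-1} = (1/3)·adj(A) = [[-7/3, 2/3], [-4, 1]]
A^{-1} B = [-29/3, -16]^T
C A^{-1} B = 61
G(0) = D - C A^{-1} B = 0 - (61) = -61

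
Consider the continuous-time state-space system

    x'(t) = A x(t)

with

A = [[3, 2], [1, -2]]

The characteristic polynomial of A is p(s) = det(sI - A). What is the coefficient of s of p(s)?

-1

For a 2×2 matrix, det(sI - A) = s^2 - (tr A)s + det A.
tr A = 1, det A = -8.
So p(s) = s^2 - s - 8.
The coefficient of s is -1.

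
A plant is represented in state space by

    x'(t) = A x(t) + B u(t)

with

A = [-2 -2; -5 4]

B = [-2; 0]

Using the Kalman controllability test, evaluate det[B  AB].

AB = [[4], [10]]
Controllability matrix C = [B  AB] = [[-2, 4], [0, 10]]
det(C) = (-2)·10 - 4·0 = -20 - 0 = -20
Since det(C) ≠ 0, rank(C) = 2 and the system is completely controllable.

-20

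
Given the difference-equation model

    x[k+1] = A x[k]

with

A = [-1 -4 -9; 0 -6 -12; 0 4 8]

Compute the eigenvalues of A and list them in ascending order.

det(zI - A) = z^3 - (tr A)z^2 + (M11 + M22 + M33)z - det A, where Mii is the 2×2 principal minor of A obtained by deleting row i and column i.
tr A = (-1) + (-6) + 8 = 1; M11 = (-6)·8 - (-12)·4 = -48 - (-48) = 0; M22 = (-1)·8 - (-9)·0 = -8 - 0 = -8; M33 = (-1)·(-6) - (-4)·0 = 6 - 0 = 6; sum of minors = -2.
det A = (-1)·((-6)·8 - (-12)·4) - (-4)·(0·8 - (-12)·0) + (-9)·(0·4 - (-6)·0) = (-1)·0 - (-4)·0 + (-9)·0 = 0.
So p(z) = det(zI - A) = z^3 - z^2 - 2z.
The constant term is 0, so p(z) = z(z^2 - z - 2).
Factor z^2 - z - 2: two numbers with sum 1 and product -2 are 2 and -1, so z^2 - z - 2 = (z - 2)(z + 1).
Hence p(z) = z (z - 2) (z + 1), with roots -1, 0, 2.

-1, 0, 2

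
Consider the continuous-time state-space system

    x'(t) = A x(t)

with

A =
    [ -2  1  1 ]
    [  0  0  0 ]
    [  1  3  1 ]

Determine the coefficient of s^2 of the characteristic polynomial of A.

1

Expand det(sI - A) for the 3×3 matrix.
p(s) = s^3 + s^2 - 3s.
(Check: constant term = det(-A) = (-1)^3 det A = 0; coefficient of s^2 = -tr A = 1.)
The coefficient of s^2 is 1.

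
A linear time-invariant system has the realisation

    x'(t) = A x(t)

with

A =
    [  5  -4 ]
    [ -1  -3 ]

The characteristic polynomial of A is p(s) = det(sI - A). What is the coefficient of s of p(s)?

-2

For a 2×2 matrix, det(sI - A) = s^2 - (tr A)s + det A.
tr A = 2, det A = -19.
So p(s) = s^2 - 2s - 19.
The coefficient of s is -2.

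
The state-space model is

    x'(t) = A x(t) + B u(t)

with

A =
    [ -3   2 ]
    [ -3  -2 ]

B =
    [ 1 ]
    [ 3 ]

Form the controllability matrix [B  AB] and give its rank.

AB = [[3], [-9]]
Controllability matrix C = [B  AB] = [[1, 3], [3, -9]]
det(C) = 1·(-9) - 3·3 = -9 - 9 = -18 ≠ 0, so rank(C) = 2.
rank(C) = 2 = n, so the pair (A, B) is completely controllable.

2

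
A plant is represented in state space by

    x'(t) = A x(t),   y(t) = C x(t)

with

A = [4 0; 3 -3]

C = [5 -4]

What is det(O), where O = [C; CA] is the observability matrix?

92

CA = [[8, 12]]
Observability matrix O = [C; CA] = [[5, -4], [8, 12]]
det(O) = 5·12 - (-4)·8 = 60 - (-32) = 92
Since det(O) ≠ 0, rank(O) = 2 and the system is completely observable.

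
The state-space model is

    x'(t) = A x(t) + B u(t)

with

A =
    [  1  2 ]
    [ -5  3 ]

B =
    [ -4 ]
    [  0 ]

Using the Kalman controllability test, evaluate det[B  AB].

AB = [[-4], [20]]
Controllability matrix C = [B  AB] = [[-4, -4], [0, 20]]
det(C) = (-4)·20 - (-4)·0 = -80 - 0 = -80
Since det(C) ≠ 0, rank(C) = 2 and the system is completely controllable.

-80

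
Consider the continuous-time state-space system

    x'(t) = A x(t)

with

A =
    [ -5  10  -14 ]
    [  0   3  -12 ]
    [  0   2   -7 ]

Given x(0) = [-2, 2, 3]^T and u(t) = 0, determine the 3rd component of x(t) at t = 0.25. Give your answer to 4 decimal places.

0.1914

det(sI - A) = s^3 - (tr A)s^2 + (M11 + M22 + M33)s - det A, where Mii is the 2×2 principal minor of A obtained by deleting row i and column i.
tr A = (-5) + 3 + (-7) = -9; M11 = 3·(-7) - (-12)·2 = -21 - (-24) = 3; M22 = (-5)·(-7) - (-14)·0 = 35 - 0 = 35; M33 = (-5)·3 - 10·0 = -15 - 0 = -15; sum of minors = 23.
det A = (-5)·(3·(-7) - (-12)·2) - 10·(0·(-7) - (-12)·0) + (-14)·(0·2 - 3·0) = (-5)·3 - 10·0 + (-14)·0 = -15.
So p(s) = det(sI - A) = s^3 + 9s^2 + 23s + 15.
Rational-root test: any integer root divides 15. Testing small divisors, s = -1 works: p(-1) = -1 + 9 + (-23) + 15 = 0, so (s + 1) is a factor.
Dividing, p(s) = (s + 1)(s^2 + 8s + 15).
Factor s^2 + 8s + 15: two numbers with sum -8 and product 15 are -3 and -5, so s^2 + 8s + 15 = (s + 3)(s + 5).
Hence p(s) = (s + 1) (s + 3) (s + 5), with roots -5, -3, -1.
The eigenvalues -5, -3, -1 are distinct and real, so A is diagonalisable and x(t) = e^{At} x(0) = V diag(e^{λ_i t}) V^{-1} x(0), where the columns of V are the eigenvectors.
λ = -5: A - (-5)I = [[0, 10, -14], [0, 8, -12], [0, 2, -2]]. v must be orthogonal to every row; (row 1) × (row 2) = [-8, 0, 0], so take v_1 = [1, 0, 0]^T.
λ = -3: A - (-3)I = [[-2, 10, -14], [0, 6, -12], [0, 2, -4]]. v must be orthogonal to every row; (row 1) × (row 2) = [-36, -24, -12], so take v_2 = [3, 2, 1]^T.
λ = -1: A - (-1)I = [[-4, 10, -14], [0, 4, -12], [0, 2, -6]]. v must be orthogonal to every row; (row 1) × (row 2) = [-64, -48, -16], so take v_3 = [4, 3, 1]^T.
V = [v_1 v_2 v_3] = [[1, 3, 4], [0, 2, 3], [0, 1, 1]] has det V = -1, so V^{-1} = adj(V)/det V = [[1, -1, -1], [0, -1, 3], [0, 1, -2]].
Modal coordinates z(0) = V^{-1} x(0): 1·(-2) + (-1)·2 + (-1)·3 = -7; 0·(-2) + (-1)·2 + 3·3 = 7; 0·(-2) + 1·2 + (-2)·3 = -4; so z(0) = [-7, 7, -4]^T.
x_3(t) = Σ_i (v_i)_3 · z_i(0) · e^{λ_i t} (row 3 of V times the modal terms).
x_3(0.25) = 0·(-7)·e^{-5·0.25} + 1·7·e^{-3·0.25} + 1·(-4)·e^{-1·0.25} = 0·0.286505 + 7·0.472367 + (-4)·0.778801 = 0.1914.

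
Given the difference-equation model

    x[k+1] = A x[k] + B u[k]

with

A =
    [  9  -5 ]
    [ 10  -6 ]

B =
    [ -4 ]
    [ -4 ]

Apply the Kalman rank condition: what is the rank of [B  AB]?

1

AB = [[-16], [-16]]
Controllability matrix C = [B  AB] = [[-4, -16], [-4, -16]]
Every column of C is a scalar multiple of column 1 = [-4, -4] (multipliers 1, 4), so the columns span a one-dimensional space.
C ≠ 0, hence rank(C) = 1.
rank(C) = 1 < n = 2, so the pair (A, B) is not completely controllable.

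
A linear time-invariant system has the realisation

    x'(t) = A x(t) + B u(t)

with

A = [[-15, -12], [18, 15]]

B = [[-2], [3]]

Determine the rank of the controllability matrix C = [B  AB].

AB = [[-6], [9]]
Controllability matrix C = [B  AB] = [[-2, -6], [3, 9]]
Every column of C is a scalar multiple of column 1 = [-2, 3] (multipliers 1, 3), so the columns span a one-dimensional space.
C ≠ 0, hence rank(C) = 1.
rank(C) = 1 < n = 2, so the pair (A, B) is not completely controllable.

1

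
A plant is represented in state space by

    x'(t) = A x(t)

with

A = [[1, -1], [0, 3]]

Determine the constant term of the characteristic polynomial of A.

For a 2×2 matrix, det(sI - A) = s^2 - (tr A)s + det A.
tr A = 4, det A = 3.
So p(s) = s^2 - 4s + 3.
The constant term is 3.

3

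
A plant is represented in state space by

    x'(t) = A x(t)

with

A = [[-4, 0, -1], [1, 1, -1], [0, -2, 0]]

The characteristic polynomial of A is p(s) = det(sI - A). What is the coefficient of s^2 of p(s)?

Expand det(sI - A) for the 3×3 matrix.
p(s) = s^3 + 3s^2 - 6s - 10.
(Check: constant term = det(-A) = (-1)^3 det A = -10; coefficient of s^2 = -tr A = 3.)
The coefficient of s^2 is 3.

3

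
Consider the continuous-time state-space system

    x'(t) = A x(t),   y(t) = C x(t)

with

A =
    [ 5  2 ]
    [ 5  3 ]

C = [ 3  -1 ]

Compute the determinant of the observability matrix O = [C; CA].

19

CA = [[10, 3]]
Observability matrix O = [C; CA] = [[3, -1], [10, 3]]
det(O) = 3·3 - (-1)·10 = 9 - (-10) = 19
Since det(O) ≠ 0, rank(O) = 2 and the system is completely observable.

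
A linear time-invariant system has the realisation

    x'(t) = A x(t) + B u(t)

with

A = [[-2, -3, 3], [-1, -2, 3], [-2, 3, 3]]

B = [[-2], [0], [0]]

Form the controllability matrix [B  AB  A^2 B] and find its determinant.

AB = [[4], [2], [4]]
A^2B = [[-2], [4], [10]]
Controllability matrix C = [B  AB  A^2B] = [[-2, 4, -2], [0, 2, 4], [0, 4, 10]]
Expanding along the first row, det(C) = (-2)·(2·10 - 4·4) - 4·(0·10 - 4·0) + (-2)·(0·4 - 2·0) = (-2)·4 - 4·0 + (-2)·0 = -8
Since det(C) ≠ 0, rank(C) = 3 and the system is completely controllable.

-8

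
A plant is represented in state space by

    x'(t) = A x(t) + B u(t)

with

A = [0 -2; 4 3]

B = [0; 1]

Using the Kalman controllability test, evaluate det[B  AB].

AB = [[-2], [3]]
Controllability matrix C = [B  AB] = [[0, -2], [1, 3]]
det(C) = 0·3 - (-2)·1 = 0 - (-2) = 2
Since det(C) ≠ 0, rank(C) = 2 and the system is completely controllable.

2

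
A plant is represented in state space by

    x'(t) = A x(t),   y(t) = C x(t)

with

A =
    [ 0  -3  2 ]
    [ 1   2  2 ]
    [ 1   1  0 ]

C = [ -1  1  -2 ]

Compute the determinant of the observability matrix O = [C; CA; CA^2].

CA = [[-1, 3, 0]]
CA^2 = [[3, 9, 4]]
Observability matrix O = [C; CA; CA^2] = [[-1, 1, -2], [-1, 3, 0], [3, 9, 4]]
Expanding along the first row, det(O) = (-1)·(3·4 - 0·9) - 1·((-1)·4 - 0·3) + (-2)·((-1)·9 - 3·3) = (-1)·12 - 1·(-4) + (-2)·(-18) = 28
Since det(O) ≠ 0, rank(O) = 3 and the system is completely observable.

28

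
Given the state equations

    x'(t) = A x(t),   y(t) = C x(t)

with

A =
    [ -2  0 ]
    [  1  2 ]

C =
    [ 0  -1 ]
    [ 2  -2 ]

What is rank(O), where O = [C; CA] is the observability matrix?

CA = [[-1, -2], [-6, -4]]
Observability matrix O = [C; CA] = [[0, -1], [2, -2], [-1, -2], [-6, -4]]
Take the 2×2 submatrix of O formed by rows 1, 2: [[0, -1], [2, -2]]. Its determinant is 0·(-2) - (-1)·2 = 0 - (-2) = 2 ≠ 0.
So rank(O) ≥ 2; since O has 2 columns, rank(O) = 2.
rank(O) = 2 = n, so the pair (A, C) is completely observable.

2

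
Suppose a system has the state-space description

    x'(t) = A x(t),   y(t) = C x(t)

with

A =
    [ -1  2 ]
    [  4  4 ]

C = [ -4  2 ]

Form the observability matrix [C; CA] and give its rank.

CA = [[12, 0]]
Observability matrix O = [C; CA] = [[-4, 2], [12, 0]]
det(O) = (-4)·0 - 2·12 = 0 - 24 = -24 ≠ 0, so rank(O) = 2.
rank(O) = 2 = n, so the pair (A, C) is completely observable.

2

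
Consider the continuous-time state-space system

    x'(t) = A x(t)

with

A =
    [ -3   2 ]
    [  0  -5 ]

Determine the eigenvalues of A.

-5, -3

det(sI - A) = s^2 - (tr A)s + det A, with tr A = (-3) + (-5) = -8 and det A = (-3)·(-5) - 2·0 = 15 - 0 = 15.
So p(s) = det(sI - A) = s^2 + 8s + 15.
Factor s^2 + 8s + 15: two numbers with sum -8 and product 15 are -3 and -5, so s^2 + 8s + 15 = (s + 3)(s + 5).
Hence p(s) = (s + 3) (s + 5), with roots -5, -3.
All eigenvalues have negative real part, so the system is asymptotically stable.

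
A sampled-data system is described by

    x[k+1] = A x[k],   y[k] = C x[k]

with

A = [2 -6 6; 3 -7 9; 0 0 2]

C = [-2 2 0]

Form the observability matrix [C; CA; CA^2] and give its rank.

2

CA = [[2, -2, 6]]
CA^2 = [[-2, 2, 6]]
Observability matrix O = [C; CA; CA^2] = [[-2, 2, 0], [2, -2, 6], [-2, 2, 6]]
The columns c1, c2, c3 of O are linearly dependent: c1 + c2 = 0 (check each entry), so rank(O) ≤ 2.
The 2×2 minor from rows 1, 2, columns 1, 3 is (-2)·6 - 0·2 = -12 - 0 = -12 ≠ 0, so rank(O) = 2.
rank(O) = 2 < n = 3, so the pair (A, C) is not completely observable.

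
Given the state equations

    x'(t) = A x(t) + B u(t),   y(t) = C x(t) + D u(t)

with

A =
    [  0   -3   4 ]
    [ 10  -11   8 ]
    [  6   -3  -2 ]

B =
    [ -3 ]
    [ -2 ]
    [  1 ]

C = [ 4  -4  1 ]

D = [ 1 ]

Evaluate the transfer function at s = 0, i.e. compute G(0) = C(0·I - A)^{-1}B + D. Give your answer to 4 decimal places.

G(0) = C(-A)^{-1}B + D = -C A^{-1} B + D.
det A = -60, so A^{-1} = (1/-60)·adj(A) = [[-23/30, 3/10, -1/3], [-17/15, 2/5, -2/3], [-3/5, 3/10, -1/2]]
A^{-1} B = [41/30, 29/15, 7/10]^T
C A^{-1} B = -47/30
G(0) = D - C A^{-1} B = 1 - (-47/30) = 77/30 ≈ 2.5667

2.5667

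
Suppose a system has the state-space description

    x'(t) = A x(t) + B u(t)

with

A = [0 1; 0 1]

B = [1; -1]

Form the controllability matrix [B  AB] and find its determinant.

-2

AB = [[-1], [-1]]
Controllability matrix C = [B  AB] = [[1, -1], [-1, -1]]
det(C) = 1·(-1) - (-1)·(-1) = -1 - 1 = -2
Since det(C) ≠ 0, rank(C) = 2 and the system is completely controllable.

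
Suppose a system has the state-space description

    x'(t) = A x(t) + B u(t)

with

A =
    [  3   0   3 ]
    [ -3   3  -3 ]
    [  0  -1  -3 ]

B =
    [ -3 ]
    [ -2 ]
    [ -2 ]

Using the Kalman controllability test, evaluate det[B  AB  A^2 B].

AB = [[-15], [9], [8]]
A^2B = [[-21], [48], [-33]]
Controllability matrix C = [B  AB  A^2B] = [[-3, -15, -21], [-2, 9, 48], [-2, 8, -33]]
Expanding along the first row, det(C) = (-3)·(9·(-33) - 48·8) - (-15)·((-2)·(-33) - 48·(-2)) + (-21)·((-2)·8 - 9·(-2)) = (-3)·(-681) - (-15)·162 + (-21)·2 = 4431
Since det(C) ≠ 0, rank(C) = 3 and the system is completely controllable.

4431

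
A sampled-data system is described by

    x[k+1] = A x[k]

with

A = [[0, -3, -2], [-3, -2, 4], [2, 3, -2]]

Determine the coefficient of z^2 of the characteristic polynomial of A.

Expand det(zI - A) for the 3×3 matrix.
p(z) = z^3 + 4z^2 - 13z - 4.
(Check: constant term = det(-A) = (-1)^3 det A = -4; coefficient of z^2 = -tr A = 4.)
The coefficient of z^2 is 4.

4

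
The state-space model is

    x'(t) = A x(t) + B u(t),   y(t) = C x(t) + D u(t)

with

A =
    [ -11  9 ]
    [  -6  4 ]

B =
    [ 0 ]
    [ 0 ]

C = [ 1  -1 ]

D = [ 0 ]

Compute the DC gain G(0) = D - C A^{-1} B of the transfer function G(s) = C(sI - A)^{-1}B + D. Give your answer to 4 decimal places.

0.0000

G(0) = C(-A)^{-1}B + D = -C A^{-1} B + D.
det A = 10, so A^{-1} = (1/10)·adj(A) = [[2/5, -9/10], [3/5, -11/10]]
A^{-1} B = [0, 0]^T
C A^{-1} B = 0
G(0) = D - C A^{-1} B = 0 - (0) = 0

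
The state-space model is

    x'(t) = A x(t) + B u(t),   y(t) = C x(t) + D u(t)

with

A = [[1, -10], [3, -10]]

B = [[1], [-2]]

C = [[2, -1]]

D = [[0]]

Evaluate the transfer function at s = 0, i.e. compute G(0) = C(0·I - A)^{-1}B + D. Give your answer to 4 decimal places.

2.7500

G(0) = C(-A)^{-1}B + D = -C A^{-1} B + D.
det A = 20, so A^{-1} = (1/20)·adj(A) = [[-1/2, 1/2], [-3/20, 1/20]]
A^{-1} B = [-3/2, -1/4]^T
C A^{-1} B = -11/4
G(0) = D - C A^{-1} B = 0 - (-11/4) = 11/4 ≈ 2.7500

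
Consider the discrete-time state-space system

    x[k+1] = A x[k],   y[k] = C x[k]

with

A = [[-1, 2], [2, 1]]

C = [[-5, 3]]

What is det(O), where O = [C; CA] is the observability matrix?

2

CA = [[11, -7]]
Observability matrix O = [C; CA] = [[-5, 3], [11, -7]]
det(O) = (-5)·(-7) - 3·11 = 35 - 33 = 2
Since det(O) ≠ 0, rank(O) = 2 and the system is completely observable.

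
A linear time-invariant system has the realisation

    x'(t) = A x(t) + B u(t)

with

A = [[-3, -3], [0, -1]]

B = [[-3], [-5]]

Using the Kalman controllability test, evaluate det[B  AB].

AB = [[24], [5]]
Controllability matrix C = [B  AB] = [[-3, 24], [-5, 5]]
det(C) = (-3)·5 - 24·(-5) = -15 - (-120) = 105
Since det(C) ≠ 0, rank(C) = 2 and the system is completely controllable.

105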